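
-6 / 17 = -0.35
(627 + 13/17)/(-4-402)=-184/119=-1.55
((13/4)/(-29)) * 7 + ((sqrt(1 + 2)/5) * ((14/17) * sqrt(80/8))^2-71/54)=-6575/3132 + 392 * sqrt(3)/289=0.25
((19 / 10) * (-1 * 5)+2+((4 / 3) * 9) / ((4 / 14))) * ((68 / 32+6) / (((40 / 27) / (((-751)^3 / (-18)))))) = 1139812744941 / 256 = 4452393534.93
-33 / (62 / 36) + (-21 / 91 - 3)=-9024 / 403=-22.39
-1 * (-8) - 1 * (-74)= 82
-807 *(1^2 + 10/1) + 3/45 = -8876.93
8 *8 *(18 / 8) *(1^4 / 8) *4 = 72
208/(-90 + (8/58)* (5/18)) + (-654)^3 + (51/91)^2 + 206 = -6798667760845561/24304735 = -279726060.00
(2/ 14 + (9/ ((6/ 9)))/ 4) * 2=197/ 28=7.04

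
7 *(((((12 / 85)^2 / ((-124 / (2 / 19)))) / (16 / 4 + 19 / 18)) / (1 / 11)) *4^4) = -3649536 / 55321825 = -0.07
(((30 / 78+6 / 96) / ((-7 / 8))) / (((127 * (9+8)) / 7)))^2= 8649 / 3151025956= 0.00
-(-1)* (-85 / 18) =-85 / 18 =-4.72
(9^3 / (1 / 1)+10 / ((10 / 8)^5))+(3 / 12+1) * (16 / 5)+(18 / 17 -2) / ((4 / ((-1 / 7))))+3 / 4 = 219275473 / 297500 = 737.06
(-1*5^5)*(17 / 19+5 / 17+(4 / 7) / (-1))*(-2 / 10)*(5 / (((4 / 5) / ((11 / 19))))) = 59984375 / 42959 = 1396.32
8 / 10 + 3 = 19 / 5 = 3.80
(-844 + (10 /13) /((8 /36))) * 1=-10927 /13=-840.54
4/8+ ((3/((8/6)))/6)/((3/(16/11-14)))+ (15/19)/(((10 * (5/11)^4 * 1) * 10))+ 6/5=206882/653125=0.32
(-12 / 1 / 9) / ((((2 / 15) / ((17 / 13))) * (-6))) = 85 / 39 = 2.18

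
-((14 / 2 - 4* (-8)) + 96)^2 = -18225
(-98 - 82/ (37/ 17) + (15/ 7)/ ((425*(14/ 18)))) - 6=-21831931/ 154105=-141.67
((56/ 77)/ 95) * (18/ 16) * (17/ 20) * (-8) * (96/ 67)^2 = -2820096/ 23455025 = -0.12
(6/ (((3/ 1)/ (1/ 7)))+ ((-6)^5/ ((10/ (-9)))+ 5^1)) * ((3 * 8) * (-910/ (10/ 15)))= -229440744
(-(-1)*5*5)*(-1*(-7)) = 175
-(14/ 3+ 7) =-35/ 3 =-11.67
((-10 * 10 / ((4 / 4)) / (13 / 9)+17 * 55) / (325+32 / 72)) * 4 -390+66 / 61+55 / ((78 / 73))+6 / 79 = -359712448175 / 1100958378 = -326.73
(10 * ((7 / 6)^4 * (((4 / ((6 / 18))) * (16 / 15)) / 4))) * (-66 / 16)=-26411 / 108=-244.55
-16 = -16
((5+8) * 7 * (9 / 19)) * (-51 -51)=-4396.74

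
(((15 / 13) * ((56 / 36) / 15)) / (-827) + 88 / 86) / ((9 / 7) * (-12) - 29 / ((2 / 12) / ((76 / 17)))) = -0.00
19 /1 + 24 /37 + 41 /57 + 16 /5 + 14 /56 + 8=1342081 /42180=31.82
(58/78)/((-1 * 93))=-29/3627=-0.01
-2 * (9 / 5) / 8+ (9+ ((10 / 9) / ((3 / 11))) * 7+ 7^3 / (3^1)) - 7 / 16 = 326083 / 2160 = 150.96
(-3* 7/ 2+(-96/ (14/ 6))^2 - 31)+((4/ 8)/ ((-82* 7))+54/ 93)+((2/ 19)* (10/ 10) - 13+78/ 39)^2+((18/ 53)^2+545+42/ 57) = 585149696764901/ 252615830684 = 2316.36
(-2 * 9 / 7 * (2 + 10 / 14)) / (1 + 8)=-38 / 49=-0.78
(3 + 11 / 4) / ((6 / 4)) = 23 / 6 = 3.83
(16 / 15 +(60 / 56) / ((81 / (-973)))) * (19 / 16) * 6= -60553 / 720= -84.10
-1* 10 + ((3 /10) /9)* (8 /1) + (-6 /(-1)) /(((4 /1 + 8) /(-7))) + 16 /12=-119 /10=-11.90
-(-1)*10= 10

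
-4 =-4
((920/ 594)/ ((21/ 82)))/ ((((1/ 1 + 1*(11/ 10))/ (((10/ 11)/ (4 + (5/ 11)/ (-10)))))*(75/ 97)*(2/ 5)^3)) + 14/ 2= 696649979/ 34184997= 20.38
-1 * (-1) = 1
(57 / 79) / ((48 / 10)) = 95 / 632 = 0.15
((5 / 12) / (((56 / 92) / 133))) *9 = 819.38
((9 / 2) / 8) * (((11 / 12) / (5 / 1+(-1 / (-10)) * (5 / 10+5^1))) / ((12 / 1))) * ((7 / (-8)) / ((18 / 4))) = -385 / 255744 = -0.00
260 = 260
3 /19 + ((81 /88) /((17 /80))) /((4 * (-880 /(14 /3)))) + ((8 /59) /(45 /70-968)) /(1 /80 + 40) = 22122583873135 /145401120858576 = 0.15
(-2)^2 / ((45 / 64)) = 256 / 45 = 5.69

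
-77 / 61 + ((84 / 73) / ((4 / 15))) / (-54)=-1.34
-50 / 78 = -25 / 39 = -0.64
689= 689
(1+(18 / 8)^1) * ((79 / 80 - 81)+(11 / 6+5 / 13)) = -242719 / 960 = -252.83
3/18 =1/6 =0.17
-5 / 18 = -0.28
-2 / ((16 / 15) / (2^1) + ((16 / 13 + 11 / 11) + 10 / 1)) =-390 / 2489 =-0.16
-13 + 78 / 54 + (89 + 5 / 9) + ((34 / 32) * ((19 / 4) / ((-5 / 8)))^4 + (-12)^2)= 2354207 / 625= 3766.73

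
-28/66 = -14/33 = -0.42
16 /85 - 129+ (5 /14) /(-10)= -128.85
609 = 609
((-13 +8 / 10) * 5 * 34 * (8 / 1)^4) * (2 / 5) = -16990208 / 5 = -3398041.60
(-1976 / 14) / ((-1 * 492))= 247 / 861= 0.29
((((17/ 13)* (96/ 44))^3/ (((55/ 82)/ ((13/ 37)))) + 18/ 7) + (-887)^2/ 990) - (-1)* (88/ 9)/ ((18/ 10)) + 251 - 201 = 864.89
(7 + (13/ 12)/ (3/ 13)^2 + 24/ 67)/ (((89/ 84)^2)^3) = 651992882881536/ 33297746494387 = 19.58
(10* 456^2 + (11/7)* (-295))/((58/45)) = 654852375/406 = 1612936.88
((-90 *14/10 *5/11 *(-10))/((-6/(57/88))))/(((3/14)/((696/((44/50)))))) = -303738750/1331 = -228203.42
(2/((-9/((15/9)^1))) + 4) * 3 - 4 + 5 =107/9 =11.89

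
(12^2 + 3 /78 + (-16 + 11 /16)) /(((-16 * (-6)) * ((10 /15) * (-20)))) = -5355 /53248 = -0.10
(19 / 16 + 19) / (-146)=-323 / 2336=-0.14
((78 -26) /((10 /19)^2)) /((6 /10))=4693 /15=312.87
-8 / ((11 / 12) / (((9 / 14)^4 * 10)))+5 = -261605 / 26411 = -9.91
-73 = -73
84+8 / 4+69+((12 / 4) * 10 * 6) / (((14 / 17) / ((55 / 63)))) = 16945 / 49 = 345.82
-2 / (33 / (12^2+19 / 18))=-2611 / 297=-8.79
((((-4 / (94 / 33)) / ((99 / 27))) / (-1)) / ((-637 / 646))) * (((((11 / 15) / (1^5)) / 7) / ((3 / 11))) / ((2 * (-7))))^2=-4729043 / 16173796275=-0.00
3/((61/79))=237/61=3.89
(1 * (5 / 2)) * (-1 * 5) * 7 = -175 / 2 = -87.50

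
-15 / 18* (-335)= 1675 / 6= 279.17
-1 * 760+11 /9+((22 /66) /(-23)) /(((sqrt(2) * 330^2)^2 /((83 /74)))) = -91892733162120083 /121106252520000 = -758.78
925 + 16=941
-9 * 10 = -90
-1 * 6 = -6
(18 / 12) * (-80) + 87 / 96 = -3811 / 32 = -119.09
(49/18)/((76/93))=1519/456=3.33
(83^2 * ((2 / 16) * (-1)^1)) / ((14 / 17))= -117113 / 112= -1045.65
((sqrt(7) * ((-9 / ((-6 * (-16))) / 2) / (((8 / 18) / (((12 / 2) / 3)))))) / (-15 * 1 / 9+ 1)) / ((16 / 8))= 81 * sqrt(7) / 512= 0.42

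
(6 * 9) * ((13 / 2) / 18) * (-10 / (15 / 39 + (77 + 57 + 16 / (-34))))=-2873 / 1973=-1.46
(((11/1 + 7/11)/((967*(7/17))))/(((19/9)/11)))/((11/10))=195840/1414721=0.14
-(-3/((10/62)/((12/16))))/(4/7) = 1953/80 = 24.41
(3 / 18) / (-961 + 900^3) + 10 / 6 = 2429996797 / 1457998078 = 1.67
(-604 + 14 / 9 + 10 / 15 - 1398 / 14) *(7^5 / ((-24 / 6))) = 106131403 / 36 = 2948094.53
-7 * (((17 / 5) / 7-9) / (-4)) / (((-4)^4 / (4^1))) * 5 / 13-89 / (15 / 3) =-148841 / 8320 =-17.89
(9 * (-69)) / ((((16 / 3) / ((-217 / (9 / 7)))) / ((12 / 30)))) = 314433 / 40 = 7860.82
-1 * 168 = -168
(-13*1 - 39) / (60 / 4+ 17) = -1.62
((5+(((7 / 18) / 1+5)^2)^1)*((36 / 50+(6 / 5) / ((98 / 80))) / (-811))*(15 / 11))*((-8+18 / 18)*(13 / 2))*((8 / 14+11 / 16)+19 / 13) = 15158996543 / 1258931520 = 12.04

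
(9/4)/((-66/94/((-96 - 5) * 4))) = 14241/11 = 1294.64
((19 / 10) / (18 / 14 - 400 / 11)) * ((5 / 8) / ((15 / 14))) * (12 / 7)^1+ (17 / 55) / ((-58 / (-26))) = 0.08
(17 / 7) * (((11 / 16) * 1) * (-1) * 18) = -1683 / 56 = -30.05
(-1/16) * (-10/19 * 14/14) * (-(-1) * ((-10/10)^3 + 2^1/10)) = -1/38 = -0.03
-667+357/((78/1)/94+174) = -1821320/2739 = -664.96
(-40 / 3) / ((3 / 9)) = -40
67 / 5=13.40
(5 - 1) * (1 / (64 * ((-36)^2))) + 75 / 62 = 777631 / 642816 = 1.21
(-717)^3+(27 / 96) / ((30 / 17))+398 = -117952452749 / 320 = -368601414.84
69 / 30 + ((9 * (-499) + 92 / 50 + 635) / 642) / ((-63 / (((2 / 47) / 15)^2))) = 128433787949 / 55840758750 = 2.30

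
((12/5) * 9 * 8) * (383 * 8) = 2647296/5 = 529459.20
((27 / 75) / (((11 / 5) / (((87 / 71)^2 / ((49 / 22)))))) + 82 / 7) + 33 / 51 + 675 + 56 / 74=534645636258 / 776843305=688.23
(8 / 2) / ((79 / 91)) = 364 / 79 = 4.61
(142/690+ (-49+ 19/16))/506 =-262789/2793120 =-0.09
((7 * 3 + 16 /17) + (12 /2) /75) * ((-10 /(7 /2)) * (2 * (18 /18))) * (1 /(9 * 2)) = -5348 /765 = -6.99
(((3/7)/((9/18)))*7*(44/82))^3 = 2299968/68921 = 33.37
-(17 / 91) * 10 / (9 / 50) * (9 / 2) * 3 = -12750 / 91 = -140.11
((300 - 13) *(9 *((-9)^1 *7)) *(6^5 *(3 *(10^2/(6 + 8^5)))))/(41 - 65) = 1129804200/2341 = 482616.06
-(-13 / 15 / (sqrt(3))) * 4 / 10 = 26 * sqrt(3) / 225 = 0.20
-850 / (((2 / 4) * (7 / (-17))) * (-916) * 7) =-7225 / 11221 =-0.64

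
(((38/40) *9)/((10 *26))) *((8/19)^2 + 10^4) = 2030661/6175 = 328.85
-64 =-64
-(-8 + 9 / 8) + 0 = 55 / 8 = 6.88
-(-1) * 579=579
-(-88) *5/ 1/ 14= 220/ 7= 31.43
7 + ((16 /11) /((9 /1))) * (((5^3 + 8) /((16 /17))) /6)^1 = 10.81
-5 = -5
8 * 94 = 752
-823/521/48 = -823/25008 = -0.03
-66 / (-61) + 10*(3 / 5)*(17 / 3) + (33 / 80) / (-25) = 4277987 / 122000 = 35.07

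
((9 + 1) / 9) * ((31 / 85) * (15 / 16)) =155 / 408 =0.38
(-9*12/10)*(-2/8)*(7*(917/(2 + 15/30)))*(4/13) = 693252/325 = 2133.08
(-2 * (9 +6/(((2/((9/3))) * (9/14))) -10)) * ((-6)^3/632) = 702/79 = 8.89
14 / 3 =4.67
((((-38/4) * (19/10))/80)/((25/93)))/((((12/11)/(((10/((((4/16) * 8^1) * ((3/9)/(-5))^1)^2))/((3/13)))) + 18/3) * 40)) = -4800939/1372902400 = -0.00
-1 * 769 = -769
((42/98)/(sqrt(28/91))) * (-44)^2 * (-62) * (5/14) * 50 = -22506000 * sqrt(13)/49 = -1656051.78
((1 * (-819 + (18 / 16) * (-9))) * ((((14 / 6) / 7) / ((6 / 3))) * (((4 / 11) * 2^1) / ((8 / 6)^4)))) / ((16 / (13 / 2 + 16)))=-732645 / 16384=-44.72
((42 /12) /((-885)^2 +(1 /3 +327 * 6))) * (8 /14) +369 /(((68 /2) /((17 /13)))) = 14.19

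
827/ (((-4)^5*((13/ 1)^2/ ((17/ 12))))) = -14059/ 2076672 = -0.01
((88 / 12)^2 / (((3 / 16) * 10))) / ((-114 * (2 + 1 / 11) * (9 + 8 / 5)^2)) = -106480 / 99430173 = -0.00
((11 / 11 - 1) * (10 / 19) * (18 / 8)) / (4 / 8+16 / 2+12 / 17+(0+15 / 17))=0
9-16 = -7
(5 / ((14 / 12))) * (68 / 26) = 1020 / 91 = 11.21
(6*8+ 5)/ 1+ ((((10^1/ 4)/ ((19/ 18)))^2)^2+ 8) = 12050206/ 130321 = 92.47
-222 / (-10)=22.20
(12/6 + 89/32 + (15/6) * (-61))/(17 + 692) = -4727/22688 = -0.21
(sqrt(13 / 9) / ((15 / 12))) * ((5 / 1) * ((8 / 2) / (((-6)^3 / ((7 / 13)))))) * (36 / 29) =-56 * sqrt(13) / 3393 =-0.06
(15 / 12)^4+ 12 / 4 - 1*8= -655 / 256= -2.56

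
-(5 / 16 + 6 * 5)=-485 / 16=-30.31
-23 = -23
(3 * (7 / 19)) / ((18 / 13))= 91 / 114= 0.80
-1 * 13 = -13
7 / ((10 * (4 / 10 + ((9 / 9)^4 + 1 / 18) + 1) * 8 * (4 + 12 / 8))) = 63 / 9724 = 0.01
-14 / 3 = -4.67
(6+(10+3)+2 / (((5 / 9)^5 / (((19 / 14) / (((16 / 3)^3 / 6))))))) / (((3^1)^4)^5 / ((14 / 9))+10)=942076411 / 100419391196800000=0.00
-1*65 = -65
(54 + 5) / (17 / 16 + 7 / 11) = 10384 / 299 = 34.73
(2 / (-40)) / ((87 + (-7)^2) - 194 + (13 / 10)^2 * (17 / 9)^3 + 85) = -3645 / 2798597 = -0.00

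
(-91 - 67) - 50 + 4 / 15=-3116 / 15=-207.73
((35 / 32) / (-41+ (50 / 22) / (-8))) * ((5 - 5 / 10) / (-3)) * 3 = 165 / 1384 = 0.12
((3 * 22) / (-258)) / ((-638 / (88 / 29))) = 44 / 36163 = 0.00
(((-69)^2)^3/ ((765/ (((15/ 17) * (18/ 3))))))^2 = 46585319691109245650244/ 83521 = 557767743335319807.60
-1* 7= -7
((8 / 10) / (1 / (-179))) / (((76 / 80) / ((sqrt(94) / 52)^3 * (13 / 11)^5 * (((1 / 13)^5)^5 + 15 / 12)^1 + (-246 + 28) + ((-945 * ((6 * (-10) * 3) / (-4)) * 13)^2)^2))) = -14078944957961520269375040.00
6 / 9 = 0.67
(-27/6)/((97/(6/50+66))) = -14877/4850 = -3.07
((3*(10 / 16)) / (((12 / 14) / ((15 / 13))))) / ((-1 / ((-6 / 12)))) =525 / 416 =1.26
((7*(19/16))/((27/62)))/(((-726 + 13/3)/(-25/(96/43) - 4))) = 6015457/14964480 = 0.40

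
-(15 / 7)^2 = -225 / 49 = -4.59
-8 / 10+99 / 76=191 / 380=0.50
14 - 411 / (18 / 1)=-53 / 6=-8.83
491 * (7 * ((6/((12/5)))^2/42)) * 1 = 12275/24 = 511.46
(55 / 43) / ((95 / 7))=77 / 817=0.09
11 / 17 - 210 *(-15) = 3150.65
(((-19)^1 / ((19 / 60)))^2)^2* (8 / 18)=5760000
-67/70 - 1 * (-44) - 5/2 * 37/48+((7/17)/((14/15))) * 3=2424133/57120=42.44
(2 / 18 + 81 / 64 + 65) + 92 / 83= 3226331 / 47808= 67.49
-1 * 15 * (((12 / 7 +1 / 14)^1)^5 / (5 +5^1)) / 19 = -29296875 / 20437312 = -1.43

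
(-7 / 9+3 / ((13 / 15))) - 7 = -505 / 117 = -4.32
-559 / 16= -34.94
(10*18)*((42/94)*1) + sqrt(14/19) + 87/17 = 86.40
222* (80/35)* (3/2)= 5328/7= 761.14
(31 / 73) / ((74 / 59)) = 0.34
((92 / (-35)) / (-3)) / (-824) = -23 / 21630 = -0.00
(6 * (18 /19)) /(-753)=-36 /4769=-0.01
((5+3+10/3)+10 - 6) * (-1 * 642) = -9844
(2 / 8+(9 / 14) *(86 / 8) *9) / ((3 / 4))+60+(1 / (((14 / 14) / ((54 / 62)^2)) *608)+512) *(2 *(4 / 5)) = 1476184783 / 1533756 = 962.46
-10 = -10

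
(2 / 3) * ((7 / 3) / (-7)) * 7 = -14 / 9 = -1.56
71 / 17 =4.18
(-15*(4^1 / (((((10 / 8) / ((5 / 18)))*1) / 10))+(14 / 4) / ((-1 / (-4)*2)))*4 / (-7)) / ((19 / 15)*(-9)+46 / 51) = -12.97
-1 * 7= -7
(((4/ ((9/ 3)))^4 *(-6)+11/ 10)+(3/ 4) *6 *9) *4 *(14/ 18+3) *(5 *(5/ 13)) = 2078080/ 3159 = 657.83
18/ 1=18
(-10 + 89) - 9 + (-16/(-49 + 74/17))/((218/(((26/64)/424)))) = 9821824541/140311776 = 70.00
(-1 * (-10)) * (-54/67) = -540/67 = -8.06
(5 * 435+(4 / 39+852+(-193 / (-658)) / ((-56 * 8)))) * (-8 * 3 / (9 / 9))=-34801307161 / 479024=-72650.45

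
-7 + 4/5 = -31/5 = -6.20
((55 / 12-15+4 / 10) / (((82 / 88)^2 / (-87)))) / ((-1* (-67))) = 8435636 / 563135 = 14.98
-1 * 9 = -9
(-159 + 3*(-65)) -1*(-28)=-326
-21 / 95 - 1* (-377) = 35794 / 95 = 376.78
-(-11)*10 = 110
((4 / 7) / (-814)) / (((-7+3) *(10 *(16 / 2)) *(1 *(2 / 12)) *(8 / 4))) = 3 / 455840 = 0.00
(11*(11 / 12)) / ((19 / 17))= 2057 / 228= 9.02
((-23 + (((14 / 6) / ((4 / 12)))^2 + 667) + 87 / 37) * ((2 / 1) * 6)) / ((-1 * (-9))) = 34304 / 37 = 927.14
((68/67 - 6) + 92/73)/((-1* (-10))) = -9109/24455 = -0.37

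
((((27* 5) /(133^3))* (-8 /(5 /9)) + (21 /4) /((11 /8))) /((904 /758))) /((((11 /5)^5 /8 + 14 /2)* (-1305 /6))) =-1075895725000 /982723278493341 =-0.00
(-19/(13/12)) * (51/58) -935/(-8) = 305983/3016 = 101.45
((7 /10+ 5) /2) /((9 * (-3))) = -19 /180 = -0.11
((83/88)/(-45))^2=6889/15681600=0.00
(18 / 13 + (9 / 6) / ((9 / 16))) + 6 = 392 / 39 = 10.05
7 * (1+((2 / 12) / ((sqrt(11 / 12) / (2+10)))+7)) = 28 * sqrt(33) / 11+56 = 70.62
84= 84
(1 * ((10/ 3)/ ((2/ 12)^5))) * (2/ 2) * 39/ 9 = 112320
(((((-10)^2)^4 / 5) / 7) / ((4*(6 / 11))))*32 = 880000000 / 21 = 41904761.90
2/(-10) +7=34/5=6.80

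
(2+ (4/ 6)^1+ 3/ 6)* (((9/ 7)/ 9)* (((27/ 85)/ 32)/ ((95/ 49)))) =63/ 27200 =0.00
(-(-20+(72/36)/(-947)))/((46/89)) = 842919/21781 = 38.70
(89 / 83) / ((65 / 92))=8188 / 5395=1.52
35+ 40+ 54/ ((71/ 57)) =8403/ 71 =118.35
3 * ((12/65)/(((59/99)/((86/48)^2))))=183051/61360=2.98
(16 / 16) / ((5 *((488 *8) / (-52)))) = -13 / 4880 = -0.00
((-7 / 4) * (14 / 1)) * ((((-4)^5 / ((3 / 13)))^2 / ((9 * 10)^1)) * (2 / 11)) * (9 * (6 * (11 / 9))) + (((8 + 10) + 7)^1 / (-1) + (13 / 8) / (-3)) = -69466090433 / 1080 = -64320454.10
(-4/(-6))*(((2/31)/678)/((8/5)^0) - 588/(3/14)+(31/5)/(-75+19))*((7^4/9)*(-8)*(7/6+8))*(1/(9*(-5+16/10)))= -152327336149835/130238037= -1169607.13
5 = 5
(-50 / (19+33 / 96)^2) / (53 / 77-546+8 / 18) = 35481600 / 144678911473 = 0.00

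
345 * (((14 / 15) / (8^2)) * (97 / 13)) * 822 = 30858.59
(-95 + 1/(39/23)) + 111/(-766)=-2824741/29874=-94.56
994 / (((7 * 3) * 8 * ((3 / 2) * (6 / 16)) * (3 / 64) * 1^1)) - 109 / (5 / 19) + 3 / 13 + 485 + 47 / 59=92017058 / 310635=296.22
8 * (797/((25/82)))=522832/25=20913.28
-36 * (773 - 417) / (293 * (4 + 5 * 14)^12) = -801 / 493774064054049366357248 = -0.00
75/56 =1.34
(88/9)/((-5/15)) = -88/3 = -29.33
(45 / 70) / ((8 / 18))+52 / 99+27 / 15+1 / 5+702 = 3913907 / 5544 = 705.97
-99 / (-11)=9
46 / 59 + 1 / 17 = 841 / 1003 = 0.84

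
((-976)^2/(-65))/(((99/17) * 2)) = -8096896/6435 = -1258.26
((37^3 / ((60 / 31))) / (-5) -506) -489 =-1868743 / 300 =-6229.14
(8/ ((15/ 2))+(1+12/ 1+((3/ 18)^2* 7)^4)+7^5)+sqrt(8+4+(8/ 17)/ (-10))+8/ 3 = 2* sqrt(21590)/ 85+141287070437/ 8398080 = 16827.19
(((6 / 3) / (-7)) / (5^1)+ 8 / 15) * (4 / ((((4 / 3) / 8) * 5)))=16 / 7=2.29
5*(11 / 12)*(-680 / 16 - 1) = -1595 / 8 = -199.38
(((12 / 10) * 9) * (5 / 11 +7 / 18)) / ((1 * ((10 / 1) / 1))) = 501 / 550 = 0.91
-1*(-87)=87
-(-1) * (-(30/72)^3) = -125/1728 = -0.07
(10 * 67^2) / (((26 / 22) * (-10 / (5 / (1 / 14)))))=-3456530 / 13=-265886.92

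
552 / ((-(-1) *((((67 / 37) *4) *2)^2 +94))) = 377844 / 207991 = 1.82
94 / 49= 1.92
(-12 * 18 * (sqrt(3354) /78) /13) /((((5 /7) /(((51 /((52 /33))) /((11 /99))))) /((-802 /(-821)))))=-765317322 * sqrt(3354) /9018685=-4914.51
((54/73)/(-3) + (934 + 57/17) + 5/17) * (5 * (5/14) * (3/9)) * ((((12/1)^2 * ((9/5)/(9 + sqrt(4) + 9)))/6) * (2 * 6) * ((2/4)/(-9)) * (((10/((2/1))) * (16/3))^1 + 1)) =-193110124/8687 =-22229.78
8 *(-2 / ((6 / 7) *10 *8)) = -7 / 30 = -0.23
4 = 4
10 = 10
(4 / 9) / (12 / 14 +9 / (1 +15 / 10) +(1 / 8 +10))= 1120 / 36747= 0.03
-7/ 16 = -0.44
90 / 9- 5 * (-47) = 245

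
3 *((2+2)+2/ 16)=99/ 8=12.38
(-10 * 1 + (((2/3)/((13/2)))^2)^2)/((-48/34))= 196640309/27761292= 7.08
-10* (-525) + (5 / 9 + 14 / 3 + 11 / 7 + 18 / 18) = 331241 / 63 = 5257.79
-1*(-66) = 66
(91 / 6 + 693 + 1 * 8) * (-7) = -30079 / 6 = -5013.17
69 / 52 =1.33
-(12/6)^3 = -8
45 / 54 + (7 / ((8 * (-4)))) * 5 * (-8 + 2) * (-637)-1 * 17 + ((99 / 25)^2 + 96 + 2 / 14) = -857777489 / 210000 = -4084.65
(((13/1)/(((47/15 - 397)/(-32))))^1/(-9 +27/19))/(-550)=247/974820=0.00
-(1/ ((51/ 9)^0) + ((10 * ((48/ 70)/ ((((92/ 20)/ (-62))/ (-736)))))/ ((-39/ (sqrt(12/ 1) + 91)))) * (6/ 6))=317440 * sqrt(3)/ 91 + 158719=164761.00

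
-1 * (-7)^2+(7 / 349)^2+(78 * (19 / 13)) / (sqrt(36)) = -3653981 / 121801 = -30.00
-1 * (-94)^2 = -8836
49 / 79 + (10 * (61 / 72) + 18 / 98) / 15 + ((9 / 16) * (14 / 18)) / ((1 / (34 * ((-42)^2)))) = 54851979221 / 2090340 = 26240.70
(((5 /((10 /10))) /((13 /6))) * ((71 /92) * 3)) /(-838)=-3195 /501124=-0.01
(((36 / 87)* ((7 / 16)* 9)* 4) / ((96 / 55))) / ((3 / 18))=10395 / 464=22.40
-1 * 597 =-597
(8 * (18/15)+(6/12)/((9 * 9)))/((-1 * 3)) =-7781/2430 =-3.20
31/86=0.36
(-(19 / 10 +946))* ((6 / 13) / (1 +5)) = -72.92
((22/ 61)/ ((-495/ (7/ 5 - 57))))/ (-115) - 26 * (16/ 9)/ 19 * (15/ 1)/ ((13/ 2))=-168370564/ 29989125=-5.61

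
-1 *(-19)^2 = -361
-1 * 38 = -38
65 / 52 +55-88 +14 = -71 / 4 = -17.75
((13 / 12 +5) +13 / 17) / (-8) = -1397 / 1632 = -0.86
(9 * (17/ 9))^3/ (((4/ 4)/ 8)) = 39304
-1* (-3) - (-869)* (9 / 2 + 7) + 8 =20009 / 2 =10004.50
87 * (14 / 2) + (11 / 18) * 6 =1838 / 3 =612.67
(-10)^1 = -10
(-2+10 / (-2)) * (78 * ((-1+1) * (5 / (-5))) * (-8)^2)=0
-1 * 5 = -5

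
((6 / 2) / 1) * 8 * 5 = 120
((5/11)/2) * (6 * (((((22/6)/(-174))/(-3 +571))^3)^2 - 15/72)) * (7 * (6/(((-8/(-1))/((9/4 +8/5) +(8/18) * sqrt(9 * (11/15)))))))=-6935341884850257904948458183421991/1207787430286847635147486610325504 - 990763126407179700706922597631713 * sqrt(165)/7473184724899869742475073401389056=-7.45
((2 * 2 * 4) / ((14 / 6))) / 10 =24 / 35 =0.69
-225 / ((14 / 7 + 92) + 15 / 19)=-4275 / 1801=-2.37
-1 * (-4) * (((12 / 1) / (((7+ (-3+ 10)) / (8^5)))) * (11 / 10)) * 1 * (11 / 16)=2973696 / 35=84962.74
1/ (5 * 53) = 1/ 265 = 0.00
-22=-22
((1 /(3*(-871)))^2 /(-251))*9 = -1 /190418891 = -0.00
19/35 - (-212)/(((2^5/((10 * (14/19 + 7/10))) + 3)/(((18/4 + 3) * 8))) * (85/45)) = 1094317321/849065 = 1288.85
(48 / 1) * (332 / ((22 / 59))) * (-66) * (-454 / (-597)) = -426861696 / 199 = -2145033.65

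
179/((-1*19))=-179/19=-9.42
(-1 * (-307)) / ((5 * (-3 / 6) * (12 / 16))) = -2456 / 15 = -163.73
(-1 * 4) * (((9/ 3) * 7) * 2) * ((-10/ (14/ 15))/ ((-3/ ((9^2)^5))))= -2092070640600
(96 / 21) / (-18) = -16 / 63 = -0.25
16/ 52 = 4/ 13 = 0.31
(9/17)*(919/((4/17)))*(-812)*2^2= -6716052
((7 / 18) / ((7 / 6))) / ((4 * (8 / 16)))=1 / 6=0.17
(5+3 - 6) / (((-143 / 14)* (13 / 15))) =-420 / 1859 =-0.23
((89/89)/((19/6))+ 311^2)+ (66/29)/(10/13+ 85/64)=92998104853/961495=96722.40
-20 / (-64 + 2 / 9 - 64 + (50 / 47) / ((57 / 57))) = 423 / 2680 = 0.16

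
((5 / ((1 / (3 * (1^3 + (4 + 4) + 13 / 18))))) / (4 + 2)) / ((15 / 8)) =350 / 27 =12.96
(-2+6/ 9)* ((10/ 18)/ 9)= -20/ 243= -0.08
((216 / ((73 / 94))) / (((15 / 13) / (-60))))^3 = -1176941414442074112 / 389017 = -3025424118848.47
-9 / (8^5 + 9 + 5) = -9 / 32782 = -0.00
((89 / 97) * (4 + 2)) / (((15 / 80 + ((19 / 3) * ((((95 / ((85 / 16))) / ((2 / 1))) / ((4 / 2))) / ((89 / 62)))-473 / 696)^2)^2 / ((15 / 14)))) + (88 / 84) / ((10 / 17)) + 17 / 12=260432473393305462529057384555271 / 81444606583714948058460405988740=3.20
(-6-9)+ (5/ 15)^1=-44/ 3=-14.67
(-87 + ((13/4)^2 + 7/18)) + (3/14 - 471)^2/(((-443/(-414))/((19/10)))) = 6149575527443/15629040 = 393471.10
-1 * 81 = -81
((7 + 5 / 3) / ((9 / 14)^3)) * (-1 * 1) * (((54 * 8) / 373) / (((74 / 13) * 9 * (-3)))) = 7419776 / 30182787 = 0.25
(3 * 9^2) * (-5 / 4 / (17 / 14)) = -8505 / 34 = -250.15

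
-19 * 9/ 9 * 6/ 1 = -114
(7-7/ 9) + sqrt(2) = sqrt(2) + 56/ 9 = 7.64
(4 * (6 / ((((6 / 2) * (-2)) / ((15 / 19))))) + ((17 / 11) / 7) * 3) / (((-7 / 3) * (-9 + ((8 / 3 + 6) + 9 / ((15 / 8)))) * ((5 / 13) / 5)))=2135835 / 686147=3.11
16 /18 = 8 /9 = 0.89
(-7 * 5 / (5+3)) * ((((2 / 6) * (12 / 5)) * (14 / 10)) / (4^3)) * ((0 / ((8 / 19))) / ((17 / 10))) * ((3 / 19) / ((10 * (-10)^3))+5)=0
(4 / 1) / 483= 4 / 483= 0.01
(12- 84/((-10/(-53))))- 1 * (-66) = -1836/5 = -367.20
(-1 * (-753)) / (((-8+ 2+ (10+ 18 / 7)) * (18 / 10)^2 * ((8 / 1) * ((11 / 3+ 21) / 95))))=4172875 / 245088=17.03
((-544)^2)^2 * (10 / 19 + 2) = 221249977505.68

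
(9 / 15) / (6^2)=1 / 60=0.02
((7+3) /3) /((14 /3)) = 5 /7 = 0.71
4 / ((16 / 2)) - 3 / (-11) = 17 / 22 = 0.77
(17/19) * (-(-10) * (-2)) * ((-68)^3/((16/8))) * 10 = 28133389.47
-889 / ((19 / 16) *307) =-14224 / 5833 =-2.44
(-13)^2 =169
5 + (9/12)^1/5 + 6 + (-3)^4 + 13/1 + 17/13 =27679/260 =106.46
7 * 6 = 42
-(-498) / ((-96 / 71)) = -5893 / 16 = -368.31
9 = 9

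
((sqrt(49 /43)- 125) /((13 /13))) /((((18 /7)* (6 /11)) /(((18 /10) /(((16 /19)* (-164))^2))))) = -694925 /82624512 + 194579* sqrt(43) /17764270080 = -0.01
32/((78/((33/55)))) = 16/65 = 0.25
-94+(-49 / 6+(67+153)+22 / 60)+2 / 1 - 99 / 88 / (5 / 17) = 931 / 8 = 116.38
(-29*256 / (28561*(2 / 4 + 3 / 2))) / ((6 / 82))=-152192 / 85683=-1.78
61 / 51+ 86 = 4447 / 51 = 87.20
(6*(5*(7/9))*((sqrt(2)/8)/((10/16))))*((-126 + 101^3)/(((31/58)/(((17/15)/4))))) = 3604099.36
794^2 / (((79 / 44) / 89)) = 2468787376 / 79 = 31250473.11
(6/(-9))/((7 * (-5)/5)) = 2/21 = 0.10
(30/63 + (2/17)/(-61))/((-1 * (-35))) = 10328/762195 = 0.01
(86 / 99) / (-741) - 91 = -91.00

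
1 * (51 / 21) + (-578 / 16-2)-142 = -9951 / 56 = -177.70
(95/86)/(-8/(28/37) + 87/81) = -3591/30874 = -0.12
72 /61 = 1.18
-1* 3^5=-243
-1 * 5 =-5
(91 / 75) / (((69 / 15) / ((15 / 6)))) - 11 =-1427 / 138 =-10.34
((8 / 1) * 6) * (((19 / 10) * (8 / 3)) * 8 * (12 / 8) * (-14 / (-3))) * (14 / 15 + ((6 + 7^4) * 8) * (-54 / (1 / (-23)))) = 24428710964224 / 75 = 325716146189.65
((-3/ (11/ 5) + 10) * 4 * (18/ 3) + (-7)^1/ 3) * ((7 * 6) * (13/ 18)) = 615433/ 99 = 6216.49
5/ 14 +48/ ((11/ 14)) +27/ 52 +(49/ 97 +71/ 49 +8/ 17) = 2976080771/ 46218172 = 64.39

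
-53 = -53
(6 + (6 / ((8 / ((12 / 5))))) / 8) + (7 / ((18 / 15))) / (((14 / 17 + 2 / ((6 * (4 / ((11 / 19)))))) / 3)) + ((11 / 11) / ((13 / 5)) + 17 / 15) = 146629741 / 5271240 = 27.82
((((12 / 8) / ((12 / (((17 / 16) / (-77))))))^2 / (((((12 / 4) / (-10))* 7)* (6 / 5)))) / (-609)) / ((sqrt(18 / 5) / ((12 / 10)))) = 1445* sqrt(10) / 3726998618112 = 0.00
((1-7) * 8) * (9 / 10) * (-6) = 1296 / 5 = 259.20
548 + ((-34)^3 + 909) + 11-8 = -37844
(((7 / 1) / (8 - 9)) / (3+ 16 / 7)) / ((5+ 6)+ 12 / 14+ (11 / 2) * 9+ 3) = -686 / 33337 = -0.02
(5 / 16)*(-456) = -285 / 2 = -142.50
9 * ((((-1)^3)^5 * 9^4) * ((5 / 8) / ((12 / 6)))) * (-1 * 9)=2657205 / 16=166075.31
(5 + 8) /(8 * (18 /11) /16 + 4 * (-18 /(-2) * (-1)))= -143 /387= -0.37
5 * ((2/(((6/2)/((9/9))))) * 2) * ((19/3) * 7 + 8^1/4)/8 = 695/18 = 38.61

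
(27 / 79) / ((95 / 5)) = 27 / 1501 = 0.02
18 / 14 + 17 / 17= 16 / 7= 2.29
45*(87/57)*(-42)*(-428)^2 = -10040315040/19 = -528437633.68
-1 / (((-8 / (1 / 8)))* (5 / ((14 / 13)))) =0.00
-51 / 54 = -17 / 18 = -0.94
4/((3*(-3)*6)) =-2/27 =-0.07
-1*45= -45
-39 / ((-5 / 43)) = 1677 / 5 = 335.40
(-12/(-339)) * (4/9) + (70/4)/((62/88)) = 783586/31527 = 24.85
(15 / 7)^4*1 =50625 / 2401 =21.08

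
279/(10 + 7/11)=341/13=26.23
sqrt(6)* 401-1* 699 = -699 +401* sqrt(6) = 283.25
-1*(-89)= 89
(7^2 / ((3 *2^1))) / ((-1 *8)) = -49 / 48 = -1.02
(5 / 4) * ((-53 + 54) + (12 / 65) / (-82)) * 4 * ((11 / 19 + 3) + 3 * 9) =1544879 / 10127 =152.55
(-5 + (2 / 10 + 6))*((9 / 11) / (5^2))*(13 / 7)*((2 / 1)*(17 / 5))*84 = 286416 / 6875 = 41.66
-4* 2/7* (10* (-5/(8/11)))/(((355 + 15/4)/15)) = 6600/2009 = 3.29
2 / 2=1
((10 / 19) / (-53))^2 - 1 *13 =-13182537 / 1014049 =-13.00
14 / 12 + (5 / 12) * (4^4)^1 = 647 / 6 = 107.83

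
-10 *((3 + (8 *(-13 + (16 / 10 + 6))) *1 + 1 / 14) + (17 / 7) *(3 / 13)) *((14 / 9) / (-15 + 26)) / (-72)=-36007 / 46332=-0.78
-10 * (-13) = 130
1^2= 1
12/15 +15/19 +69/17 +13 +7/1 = 41422/1615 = 25.65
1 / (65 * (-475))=-1 / 30875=-0.00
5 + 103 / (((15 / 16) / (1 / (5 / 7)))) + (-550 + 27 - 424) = -59114 / 75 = -788.19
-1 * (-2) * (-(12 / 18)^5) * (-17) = 1088 / 243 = 4.48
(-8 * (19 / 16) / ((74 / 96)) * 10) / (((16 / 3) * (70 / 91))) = -2223 / 74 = -30.04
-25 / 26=-0.96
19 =19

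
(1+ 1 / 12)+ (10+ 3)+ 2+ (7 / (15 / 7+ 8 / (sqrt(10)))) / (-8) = 15.90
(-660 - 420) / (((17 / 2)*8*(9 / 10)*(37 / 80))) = -24000 / 629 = -38.16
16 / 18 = 0.89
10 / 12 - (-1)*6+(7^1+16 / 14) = 629 / 42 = 14.98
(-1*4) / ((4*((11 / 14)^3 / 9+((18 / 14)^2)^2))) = -172872 / 481709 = -0.36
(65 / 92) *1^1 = 65 / 92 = 0.71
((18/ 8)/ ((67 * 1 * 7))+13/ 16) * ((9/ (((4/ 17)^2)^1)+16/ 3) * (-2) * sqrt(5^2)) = -247129235/ 180096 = -1372.21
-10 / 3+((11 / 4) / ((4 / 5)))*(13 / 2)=19.01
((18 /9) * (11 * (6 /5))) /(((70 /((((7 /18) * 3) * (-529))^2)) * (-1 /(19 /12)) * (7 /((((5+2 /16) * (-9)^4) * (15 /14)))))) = -1170610070.52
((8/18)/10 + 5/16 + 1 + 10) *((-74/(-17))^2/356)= 658489/1089360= 0.60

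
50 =50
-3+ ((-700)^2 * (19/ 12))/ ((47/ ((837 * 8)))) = 5194979859/ 47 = 110531486.36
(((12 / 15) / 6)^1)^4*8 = 128 / 50625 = 0.00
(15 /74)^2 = 225 /5476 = 0.04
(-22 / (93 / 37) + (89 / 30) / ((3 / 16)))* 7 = 69034 / 1395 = 49.49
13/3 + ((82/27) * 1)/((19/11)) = 3125/513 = 6.09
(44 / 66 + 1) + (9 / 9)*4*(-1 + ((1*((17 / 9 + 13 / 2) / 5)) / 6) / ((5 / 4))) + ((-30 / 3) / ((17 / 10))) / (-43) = -642301 / 493425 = -1.30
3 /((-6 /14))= -7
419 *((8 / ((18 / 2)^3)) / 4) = 838 / 729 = 1.15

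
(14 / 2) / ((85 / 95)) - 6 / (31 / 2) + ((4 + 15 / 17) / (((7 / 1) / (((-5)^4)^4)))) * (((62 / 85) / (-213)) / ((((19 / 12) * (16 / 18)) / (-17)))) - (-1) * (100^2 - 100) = 21907611559830392 / 4976461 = 4402247211.39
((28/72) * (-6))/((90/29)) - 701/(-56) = 88951/7560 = 11.77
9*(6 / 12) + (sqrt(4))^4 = 41 / 2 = 20.50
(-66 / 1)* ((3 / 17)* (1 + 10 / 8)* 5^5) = -2784375 / 34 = -81893.38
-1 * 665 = -665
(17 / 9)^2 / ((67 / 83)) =23987 / 5427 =4.42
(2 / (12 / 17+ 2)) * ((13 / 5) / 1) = 221 / 115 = 1.92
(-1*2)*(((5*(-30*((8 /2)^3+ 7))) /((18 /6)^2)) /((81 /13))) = 92300 /243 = 379.84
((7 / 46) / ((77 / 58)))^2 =841 / 64009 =0.01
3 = 3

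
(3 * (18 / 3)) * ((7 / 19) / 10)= 63 / 95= 0.66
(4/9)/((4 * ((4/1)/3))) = 1/12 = 0.08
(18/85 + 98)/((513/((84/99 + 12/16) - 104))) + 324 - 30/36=873631087/2877930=303.56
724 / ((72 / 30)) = 905 / 3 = 301.67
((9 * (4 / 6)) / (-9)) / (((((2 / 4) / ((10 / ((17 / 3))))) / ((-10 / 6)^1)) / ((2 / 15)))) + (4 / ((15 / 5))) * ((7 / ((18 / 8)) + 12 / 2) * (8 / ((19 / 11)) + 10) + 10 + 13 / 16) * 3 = 577.01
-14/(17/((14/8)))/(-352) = 49/11968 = 0.00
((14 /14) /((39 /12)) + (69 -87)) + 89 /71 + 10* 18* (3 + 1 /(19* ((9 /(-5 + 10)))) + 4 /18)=9975473 /17537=568.82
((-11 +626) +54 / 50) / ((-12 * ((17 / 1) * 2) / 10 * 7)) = -151 / 70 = -2.16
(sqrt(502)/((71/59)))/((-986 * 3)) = -59 * sqrt(502)/210018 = -0.01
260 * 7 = 1820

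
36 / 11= 3.27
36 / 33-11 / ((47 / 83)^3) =-67940351 / 1142053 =-59.49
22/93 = 0.24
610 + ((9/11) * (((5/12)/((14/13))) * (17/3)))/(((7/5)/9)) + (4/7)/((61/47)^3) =608575114017/978742072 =621.79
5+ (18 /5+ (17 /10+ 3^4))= 91.30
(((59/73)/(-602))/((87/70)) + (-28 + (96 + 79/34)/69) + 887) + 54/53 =3250112281595/3772870826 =861.44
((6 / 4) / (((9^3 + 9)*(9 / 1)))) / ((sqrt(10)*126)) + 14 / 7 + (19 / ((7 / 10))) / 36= sqrt(10) / 5579280 + 347 / 126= 2.75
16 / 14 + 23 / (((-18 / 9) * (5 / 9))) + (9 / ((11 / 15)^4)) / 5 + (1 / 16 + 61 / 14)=-10440251 / 1171280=-8.91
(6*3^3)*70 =11340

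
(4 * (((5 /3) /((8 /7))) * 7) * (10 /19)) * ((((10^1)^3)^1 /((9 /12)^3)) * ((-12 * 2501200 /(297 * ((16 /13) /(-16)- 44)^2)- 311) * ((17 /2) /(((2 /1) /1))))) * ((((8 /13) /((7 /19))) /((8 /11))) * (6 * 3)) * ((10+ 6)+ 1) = -19096687532770400000 /345730437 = -55235771829.86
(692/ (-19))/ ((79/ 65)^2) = -2923700/ 118579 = -24.66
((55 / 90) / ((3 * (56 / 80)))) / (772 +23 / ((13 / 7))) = 65 / 175203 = 0.00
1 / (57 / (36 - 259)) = -223 / 57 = -3.91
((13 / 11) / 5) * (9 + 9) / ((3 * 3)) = 0.47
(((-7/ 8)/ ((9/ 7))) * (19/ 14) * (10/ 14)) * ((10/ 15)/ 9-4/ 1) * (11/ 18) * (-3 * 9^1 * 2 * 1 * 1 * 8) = -55385/ 81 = -683.77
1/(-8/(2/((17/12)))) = -3/17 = -0.18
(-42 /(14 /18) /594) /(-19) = 1 /209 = 0.00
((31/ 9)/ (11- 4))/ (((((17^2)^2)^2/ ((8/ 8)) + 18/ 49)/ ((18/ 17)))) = 434/ 5810805948659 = 0.00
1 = 1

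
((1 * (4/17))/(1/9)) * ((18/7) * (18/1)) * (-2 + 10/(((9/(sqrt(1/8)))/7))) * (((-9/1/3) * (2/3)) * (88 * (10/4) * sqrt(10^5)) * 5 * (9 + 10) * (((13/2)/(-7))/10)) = -63382176000 * sqrt(10)/833 + 17606160000 * sqrt(5)/119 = 90213631.29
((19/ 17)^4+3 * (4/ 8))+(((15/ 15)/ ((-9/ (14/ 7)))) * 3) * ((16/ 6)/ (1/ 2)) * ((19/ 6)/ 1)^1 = -36978233/ 4510134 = -8.20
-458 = -458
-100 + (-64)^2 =3996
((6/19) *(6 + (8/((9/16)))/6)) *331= 149612/171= 874.92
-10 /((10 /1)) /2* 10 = -5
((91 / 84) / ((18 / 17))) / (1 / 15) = 1105 / 72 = 15.35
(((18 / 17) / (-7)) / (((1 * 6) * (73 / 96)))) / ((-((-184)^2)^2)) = 9 / 311165282176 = 0.00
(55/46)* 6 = 165/23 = 7.17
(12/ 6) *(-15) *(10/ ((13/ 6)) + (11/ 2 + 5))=-5895/ 13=-453.46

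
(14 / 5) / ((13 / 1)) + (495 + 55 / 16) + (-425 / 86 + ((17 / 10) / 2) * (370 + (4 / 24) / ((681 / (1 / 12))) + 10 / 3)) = 444596488649 / 548177760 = 811.04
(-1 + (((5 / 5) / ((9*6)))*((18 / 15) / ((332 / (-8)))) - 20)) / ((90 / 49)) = -3843413 / 336150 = -11.43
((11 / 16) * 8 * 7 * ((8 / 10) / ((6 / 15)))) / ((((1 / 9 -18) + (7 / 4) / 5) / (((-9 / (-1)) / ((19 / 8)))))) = -12960 / 779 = -16.64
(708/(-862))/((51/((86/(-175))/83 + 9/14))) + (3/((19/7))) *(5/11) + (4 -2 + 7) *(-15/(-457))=8005290889699/10164939983275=0.79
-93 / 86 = -1.08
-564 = -564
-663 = -663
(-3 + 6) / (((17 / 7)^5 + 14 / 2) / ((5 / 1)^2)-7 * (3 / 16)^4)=27536588800 / 33507917997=0.82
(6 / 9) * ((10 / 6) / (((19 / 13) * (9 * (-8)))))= -65 / 6156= -0.01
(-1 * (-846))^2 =715716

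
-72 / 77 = -0.94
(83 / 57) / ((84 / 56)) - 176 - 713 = -151853 / 171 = -888.03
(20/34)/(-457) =-10/7769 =-0.00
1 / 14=0.07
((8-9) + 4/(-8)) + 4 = 5/2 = 2.50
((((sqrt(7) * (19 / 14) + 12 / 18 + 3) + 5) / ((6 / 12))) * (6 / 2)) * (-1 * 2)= -104-114 * sqrt(7) / 7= -147.09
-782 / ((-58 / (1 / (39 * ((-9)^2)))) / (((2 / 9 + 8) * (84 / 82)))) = 405076 / 11268153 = 0.04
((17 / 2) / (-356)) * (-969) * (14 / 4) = 115311 / 1424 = 80.98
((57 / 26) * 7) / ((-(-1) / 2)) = 399 / 13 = 30.69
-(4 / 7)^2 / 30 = -8 / 735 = -0.01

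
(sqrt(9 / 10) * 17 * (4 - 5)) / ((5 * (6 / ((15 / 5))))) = -1.61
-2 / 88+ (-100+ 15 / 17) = -99.14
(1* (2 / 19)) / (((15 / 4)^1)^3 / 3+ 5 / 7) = 896 / 155705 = 0.01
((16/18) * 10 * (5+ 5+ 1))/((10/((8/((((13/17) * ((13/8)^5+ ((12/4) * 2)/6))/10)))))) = 3921674240/47275137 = 82.95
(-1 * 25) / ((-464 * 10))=5 / 928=0.01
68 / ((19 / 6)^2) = 2448 / 361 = 6.78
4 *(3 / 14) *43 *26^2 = 174408 / 7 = 24915.43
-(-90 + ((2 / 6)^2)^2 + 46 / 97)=703307 / 7857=89.51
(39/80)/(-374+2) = -13/9920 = -0.00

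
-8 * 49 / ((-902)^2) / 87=-0.00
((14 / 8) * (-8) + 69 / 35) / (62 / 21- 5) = 1263 / 215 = 5.87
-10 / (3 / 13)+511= 1403 / 3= 467.67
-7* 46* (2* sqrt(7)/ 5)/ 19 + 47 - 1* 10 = 37 - 644* sqrt(7)/ 95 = 19.06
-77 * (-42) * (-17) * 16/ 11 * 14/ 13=-1119552/ 13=-86119.38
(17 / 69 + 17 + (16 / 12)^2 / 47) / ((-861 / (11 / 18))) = -924869 / 75390021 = -0.01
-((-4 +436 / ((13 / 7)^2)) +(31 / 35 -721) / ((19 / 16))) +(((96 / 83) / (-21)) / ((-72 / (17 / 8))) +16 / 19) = 81406444519 / 167903190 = 484.84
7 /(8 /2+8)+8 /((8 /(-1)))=-0.42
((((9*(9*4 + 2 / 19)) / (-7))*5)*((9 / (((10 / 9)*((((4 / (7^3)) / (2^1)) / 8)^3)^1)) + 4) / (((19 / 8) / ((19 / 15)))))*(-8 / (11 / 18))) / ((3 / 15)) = 35425596110994432 / 209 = 169500459861217.38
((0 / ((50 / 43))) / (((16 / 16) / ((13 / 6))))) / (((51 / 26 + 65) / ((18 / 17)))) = 0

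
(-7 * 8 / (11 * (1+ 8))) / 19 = -56 / 1881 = -0.03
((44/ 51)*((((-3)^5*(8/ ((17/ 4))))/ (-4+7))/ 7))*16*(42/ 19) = -3649536/ 5491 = -664.64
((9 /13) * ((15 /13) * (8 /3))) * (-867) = -312120 /169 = -1846.86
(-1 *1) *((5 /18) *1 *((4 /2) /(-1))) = 5 /9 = 0.56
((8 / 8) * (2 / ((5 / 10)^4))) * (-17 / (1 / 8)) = -4352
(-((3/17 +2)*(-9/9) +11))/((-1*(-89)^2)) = 150/134657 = 0.00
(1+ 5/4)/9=1/4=0.25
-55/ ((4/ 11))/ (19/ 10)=-3025/ 38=-79.61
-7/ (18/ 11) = -4.28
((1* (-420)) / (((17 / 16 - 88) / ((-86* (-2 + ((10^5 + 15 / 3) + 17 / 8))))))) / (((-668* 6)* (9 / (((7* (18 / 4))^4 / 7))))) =301072017150135 / 1858376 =162008128.15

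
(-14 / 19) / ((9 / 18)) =-28 / 19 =-1.47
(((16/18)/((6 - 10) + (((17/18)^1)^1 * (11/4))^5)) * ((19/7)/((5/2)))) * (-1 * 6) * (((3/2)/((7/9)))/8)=-661741830144/54127781198855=-0.01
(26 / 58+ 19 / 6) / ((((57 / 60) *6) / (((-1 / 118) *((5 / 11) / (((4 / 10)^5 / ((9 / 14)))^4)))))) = -1093246936798095703125 / 28809674220371968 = -37947.22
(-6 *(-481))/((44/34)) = 24531/11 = 2230.09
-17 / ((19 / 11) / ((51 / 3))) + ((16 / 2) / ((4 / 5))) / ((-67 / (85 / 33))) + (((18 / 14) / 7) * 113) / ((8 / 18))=-996295747 / 8233764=-121.00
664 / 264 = 83 / 33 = 2.52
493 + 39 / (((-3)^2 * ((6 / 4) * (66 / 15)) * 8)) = 390521 / 792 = 493.08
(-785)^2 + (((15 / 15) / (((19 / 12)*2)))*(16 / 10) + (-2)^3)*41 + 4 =58512563 / 95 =615921.72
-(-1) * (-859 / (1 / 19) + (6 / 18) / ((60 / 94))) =-1468843 / 90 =-16320.48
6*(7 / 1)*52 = 2184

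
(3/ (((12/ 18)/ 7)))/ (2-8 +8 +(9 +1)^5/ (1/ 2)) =63/ 400004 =0.00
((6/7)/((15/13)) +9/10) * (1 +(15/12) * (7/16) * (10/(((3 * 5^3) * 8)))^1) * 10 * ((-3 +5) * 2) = 88481/1344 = 65.83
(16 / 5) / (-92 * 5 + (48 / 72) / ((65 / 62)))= -78 / 11197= -0.01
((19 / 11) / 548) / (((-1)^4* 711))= 19 / 4285908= 0.00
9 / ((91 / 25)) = 225 / 91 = 2.47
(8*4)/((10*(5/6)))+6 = 246/25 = 9.84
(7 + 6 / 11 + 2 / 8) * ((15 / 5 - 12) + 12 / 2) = -1029 / 44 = -23.39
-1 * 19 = -19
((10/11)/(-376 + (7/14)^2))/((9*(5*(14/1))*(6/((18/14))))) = -2/2430351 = -0.00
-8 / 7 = -1.14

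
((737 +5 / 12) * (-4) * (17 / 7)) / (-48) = 150433 / 1008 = 149.24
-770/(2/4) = -1540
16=16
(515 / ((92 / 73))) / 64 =37595 / 5888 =6.39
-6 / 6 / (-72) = 1 / 72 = 0.01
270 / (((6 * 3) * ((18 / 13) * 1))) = 65 / 6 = 10.83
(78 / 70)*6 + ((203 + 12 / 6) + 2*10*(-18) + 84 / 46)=-117923 / 805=-146.49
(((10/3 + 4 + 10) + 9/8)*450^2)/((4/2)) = 1868906.25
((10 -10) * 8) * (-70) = 0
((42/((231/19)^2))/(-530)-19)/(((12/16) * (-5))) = 51177184/10100475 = 5.07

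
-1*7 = -7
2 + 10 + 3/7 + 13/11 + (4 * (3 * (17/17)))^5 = 248845.61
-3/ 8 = -0.38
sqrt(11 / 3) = sqrt(33) / 3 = 1.91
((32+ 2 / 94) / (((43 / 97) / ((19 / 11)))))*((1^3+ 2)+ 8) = 64505 / 47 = 1372.45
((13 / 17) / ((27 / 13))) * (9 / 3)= 169 / 153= 1.10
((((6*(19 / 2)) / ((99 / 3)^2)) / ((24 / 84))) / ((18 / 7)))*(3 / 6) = 931 / 26136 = 0.04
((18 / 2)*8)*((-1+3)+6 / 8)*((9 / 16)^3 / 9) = 8019 / 2048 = 3.92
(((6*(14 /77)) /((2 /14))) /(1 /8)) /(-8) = -84 /11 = -7.64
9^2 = 81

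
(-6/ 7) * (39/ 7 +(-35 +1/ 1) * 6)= 8334/ 49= 170.08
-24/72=-1/3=-0.33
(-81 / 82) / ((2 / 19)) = -1539 / 164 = -9.38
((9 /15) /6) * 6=3 /5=0.60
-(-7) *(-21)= -147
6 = 6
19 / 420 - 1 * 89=-37361 / 420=-88.95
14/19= 0.74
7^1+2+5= 14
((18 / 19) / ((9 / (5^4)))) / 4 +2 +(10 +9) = 1423 / 38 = 37.45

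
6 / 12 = 1 / 2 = 0.50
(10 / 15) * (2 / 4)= 1 / 3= 0.33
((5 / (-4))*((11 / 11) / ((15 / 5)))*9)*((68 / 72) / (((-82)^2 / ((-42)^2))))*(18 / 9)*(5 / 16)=-62475 / 107584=-0.58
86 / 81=1.06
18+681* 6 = 4104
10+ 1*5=15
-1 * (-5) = 5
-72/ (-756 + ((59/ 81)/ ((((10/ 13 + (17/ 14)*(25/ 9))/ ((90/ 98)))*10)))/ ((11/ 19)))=637560/ 6694133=0.10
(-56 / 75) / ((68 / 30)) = -28 / 85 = -0.33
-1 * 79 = -79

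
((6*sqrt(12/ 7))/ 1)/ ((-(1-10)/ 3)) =4*sqrt(21)/ 7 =2.62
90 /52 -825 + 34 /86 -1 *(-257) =-632647 /1118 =-565.87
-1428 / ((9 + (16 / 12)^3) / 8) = -308448 / 307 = -1004.72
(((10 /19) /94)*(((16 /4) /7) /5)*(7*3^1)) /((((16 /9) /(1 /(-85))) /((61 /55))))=-0.00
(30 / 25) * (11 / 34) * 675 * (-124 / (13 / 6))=-3314520 / 221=-14997.83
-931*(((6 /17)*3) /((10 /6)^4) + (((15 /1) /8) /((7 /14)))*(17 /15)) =-173591467 /42500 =-4084.51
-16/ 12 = -4/ 3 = -1.33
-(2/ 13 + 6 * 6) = -470/ 13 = -36.15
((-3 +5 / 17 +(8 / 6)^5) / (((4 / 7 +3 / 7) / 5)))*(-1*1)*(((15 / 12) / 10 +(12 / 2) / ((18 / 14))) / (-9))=1791125 / 446148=4.01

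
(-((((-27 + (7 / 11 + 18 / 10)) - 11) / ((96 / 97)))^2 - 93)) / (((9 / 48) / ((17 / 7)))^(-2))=-102304468161 / 14323302400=-7.14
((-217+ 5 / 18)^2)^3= 3524160684288108173401 / 34012224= 103614532360133.47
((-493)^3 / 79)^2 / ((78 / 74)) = 531230791277526013 / 243399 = 2182551248269.41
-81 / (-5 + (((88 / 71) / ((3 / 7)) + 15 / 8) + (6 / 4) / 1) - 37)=138024 / 60889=2.27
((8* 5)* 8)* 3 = 960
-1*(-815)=815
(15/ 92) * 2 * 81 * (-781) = -948915/ 46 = -20628.59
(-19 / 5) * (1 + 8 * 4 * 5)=-3059 / 5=-611.80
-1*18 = -18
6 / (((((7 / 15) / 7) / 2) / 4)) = 720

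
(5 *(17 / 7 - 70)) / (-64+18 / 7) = 11 / 2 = 5.50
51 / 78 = 17 / 26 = 0.65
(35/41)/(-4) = -35/164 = -0.21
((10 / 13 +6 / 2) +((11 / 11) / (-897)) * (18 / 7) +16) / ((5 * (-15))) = -0.26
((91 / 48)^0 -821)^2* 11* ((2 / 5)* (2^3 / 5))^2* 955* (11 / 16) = 9945495296 / 5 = 1989099059.20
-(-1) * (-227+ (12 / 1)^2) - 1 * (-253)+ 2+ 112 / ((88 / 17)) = 2130 / 11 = 193.64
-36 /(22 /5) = -90 /11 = -8.18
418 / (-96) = -4.35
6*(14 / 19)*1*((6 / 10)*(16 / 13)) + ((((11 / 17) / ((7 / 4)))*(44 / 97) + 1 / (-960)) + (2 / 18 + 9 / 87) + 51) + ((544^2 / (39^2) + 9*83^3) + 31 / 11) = 175242817812093896951 / 34051964506560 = 5146335.03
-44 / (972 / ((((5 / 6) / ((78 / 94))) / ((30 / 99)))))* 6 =-5687 / 6318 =-0.90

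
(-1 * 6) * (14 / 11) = -84 / 11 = -7.64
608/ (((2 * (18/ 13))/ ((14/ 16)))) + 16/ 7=12247/ 63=194.40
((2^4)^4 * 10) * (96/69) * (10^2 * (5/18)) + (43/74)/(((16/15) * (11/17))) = 68283271389755/2695968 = 25327923.55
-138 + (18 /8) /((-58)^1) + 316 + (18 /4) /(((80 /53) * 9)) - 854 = -3135283 /4640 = -675.71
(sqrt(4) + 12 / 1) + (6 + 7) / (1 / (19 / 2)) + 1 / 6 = 413 / 3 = 137.67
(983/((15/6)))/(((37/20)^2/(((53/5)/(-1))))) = -1667168/1369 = -1217.80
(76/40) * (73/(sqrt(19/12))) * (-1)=-73 * sqrt(57)/5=-110.23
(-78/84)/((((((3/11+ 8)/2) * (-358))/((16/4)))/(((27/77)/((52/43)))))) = 1161/1596322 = 0.00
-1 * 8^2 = -64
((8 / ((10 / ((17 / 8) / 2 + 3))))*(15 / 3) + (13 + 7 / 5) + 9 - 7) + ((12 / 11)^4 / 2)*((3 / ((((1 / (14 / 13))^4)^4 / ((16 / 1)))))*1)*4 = 477.67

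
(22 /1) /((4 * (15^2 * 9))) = 11 /4050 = 0.00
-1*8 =-8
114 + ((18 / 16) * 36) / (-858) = 65181 / 572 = 113.95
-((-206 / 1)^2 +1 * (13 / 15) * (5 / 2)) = -42438.17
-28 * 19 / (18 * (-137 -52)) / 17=0.01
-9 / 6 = -3 / 2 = -1.50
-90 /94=-45 /47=-0.96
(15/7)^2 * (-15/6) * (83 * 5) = -466875/98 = -4764.03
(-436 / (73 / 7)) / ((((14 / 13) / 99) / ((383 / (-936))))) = 459217 / 292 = 1572.66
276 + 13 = 289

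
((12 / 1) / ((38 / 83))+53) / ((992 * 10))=0.01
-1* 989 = -989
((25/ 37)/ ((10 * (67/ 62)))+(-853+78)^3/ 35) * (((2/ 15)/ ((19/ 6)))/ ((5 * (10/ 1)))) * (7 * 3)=-276944582448/ 1177525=-235192.10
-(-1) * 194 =194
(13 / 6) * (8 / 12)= 13 / 9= 1.44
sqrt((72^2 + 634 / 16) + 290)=39 * sqrt(58) / 4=74.25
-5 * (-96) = 480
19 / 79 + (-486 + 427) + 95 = 2863 / 79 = 36.24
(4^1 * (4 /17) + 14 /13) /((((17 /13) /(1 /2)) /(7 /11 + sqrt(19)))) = 3.85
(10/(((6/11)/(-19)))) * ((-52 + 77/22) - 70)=82555/2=41277.50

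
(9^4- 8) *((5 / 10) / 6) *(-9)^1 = -19659 / 4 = -4914.75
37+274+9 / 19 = 5918 / 19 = 311.47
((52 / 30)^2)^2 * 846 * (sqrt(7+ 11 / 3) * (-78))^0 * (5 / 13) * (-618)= -680683328 / 375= -1815155.54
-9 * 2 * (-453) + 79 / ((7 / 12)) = 58026 / 7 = 8289.43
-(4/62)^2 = -4/961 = -0.00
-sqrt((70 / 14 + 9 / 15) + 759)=-sqrt(19115) / 5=-27.65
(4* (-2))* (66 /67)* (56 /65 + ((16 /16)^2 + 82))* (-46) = 132393888 /4355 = 30400.43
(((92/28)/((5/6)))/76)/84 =23/37240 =0.00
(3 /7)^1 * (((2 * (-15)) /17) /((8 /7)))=-45 /68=-0.66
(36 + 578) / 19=614 / 19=32.32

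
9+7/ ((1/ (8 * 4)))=233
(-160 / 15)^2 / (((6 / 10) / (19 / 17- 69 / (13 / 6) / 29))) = 3.70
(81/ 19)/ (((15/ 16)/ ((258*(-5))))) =-111456/ 19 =-5866.11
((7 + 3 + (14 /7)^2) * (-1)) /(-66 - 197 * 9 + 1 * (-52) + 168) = 14 /1723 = 0.01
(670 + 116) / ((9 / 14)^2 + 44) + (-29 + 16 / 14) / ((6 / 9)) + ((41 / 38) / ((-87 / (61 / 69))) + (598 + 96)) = 4655852524744 / 6950063295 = 669.90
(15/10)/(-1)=-3/2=-1.50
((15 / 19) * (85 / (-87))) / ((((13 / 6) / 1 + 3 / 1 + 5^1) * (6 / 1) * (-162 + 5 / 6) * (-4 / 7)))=-8925 / 65003674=-0.00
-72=-72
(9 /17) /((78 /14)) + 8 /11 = 1999 /2431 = 0.82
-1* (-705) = 705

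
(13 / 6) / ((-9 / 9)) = -13 / 6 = -2.17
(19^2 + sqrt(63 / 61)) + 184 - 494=52.02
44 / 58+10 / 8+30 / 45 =931 / 348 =2.68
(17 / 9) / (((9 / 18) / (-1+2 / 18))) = -272 / 81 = -3.36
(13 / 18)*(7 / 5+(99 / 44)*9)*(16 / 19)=11258 / 855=13.17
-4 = -4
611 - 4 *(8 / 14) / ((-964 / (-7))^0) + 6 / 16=609.09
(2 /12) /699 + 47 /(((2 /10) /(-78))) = -76876019 /4194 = -18330.00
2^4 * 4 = 64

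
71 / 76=0.93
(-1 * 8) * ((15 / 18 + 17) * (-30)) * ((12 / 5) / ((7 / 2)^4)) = 164352 / 2401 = 68.45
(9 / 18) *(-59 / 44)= -59 / 88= -0.67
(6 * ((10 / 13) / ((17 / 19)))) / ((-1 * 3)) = -380 / 221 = -1.72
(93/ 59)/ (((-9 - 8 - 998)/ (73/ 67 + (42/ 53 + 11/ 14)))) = -12333939/ 2977122890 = -0.00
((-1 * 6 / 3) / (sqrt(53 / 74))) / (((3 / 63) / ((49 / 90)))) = -343 * sqrt(3922) / 795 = -27.02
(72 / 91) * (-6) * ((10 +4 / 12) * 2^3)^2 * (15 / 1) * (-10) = 442828800 / 91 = 4866250.55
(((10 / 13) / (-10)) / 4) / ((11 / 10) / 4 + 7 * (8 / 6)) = -30 / 14989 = -0.00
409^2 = 167281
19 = 19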